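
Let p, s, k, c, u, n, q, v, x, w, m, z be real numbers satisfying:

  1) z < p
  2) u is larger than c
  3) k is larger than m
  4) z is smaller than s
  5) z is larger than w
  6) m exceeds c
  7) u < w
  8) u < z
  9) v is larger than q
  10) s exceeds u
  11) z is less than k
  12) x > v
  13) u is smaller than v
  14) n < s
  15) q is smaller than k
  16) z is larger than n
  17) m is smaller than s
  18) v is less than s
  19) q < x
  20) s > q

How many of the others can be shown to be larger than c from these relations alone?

9

Directly above c: u, m.
One step further: w, z, v, k, s (7 so far).
One step further: p, x (9 so far).
No other element is forced above c by the given relations, so the count is 9.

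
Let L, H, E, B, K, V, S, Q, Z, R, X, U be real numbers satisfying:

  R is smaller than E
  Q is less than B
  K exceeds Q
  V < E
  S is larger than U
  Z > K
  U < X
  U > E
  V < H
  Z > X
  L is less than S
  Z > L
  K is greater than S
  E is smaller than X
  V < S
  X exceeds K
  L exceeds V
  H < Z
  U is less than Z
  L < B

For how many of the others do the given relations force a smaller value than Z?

10

From Z the given relations immediately reach H, L, U, K, X.
From those, V, Q, E, S — 9 in total.
From those, R — 10 in total.
No other element is forced below Z by the given relations, so the count is 10.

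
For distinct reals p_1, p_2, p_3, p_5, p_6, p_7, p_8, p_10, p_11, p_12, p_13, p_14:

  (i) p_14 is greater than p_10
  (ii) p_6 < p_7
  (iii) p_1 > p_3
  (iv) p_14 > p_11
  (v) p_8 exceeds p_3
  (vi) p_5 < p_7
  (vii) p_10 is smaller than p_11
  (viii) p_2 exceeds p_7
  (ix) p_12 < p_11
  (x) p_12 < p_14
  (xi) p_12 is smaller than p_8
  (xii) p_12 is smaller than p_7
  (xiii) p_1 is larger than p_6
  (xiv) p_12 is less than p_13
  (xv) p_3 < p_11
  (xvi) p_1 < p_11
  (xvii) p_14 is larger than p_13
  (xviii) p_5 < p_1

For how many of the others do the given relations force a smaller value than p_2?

4

Directly below p_2: p_7.
One step further: p_6, p_5, p_12 (4 so far).
Nothing else is reachable below p_2; 4 in all.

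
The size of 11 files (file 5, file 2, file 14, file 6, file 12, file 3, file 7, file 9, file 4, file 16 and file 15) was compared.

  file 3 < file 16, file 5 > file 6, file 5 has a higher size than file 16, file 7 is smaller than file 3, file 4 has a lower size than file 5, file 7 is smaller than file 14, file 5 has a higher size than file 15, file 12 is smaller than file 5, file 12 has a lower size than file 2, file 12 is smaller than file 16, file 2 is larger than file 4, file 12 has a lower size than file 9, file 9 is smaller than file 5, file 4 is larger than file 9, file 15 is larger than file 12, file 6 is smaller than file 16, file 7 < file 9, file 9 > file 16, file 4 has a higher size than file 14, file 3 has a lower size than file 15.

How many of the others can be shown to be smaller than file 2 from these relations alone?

8

Directly below file 2: file 12, file 4.
One step further: file 14, file 9 (4 so far).
One step further: file 7, file 16 (6 so far).
One step further: file 3, file 6 (8 so far).
No other element is forced below file 2 by the given relations, so the count is 8.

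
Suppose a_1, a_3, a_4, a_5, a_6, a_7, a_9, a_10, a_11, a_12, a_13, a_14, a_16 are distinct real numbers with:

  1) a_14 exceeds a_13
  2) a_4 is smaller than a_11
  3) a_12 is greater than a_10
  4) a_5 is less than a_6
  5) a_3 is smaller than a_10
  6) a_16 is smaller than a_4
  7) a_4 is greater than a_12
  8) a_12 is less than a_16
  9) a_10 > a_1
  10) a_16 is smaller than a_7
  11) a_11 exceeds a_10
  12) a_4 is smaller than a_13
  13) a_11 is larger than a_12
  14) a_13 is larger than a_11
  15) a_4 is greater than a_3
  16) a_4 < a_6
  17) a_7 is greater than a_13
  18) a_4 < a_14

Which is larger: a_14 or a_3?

a_14

Following the relations from a_3: a_3 < a_10 < a_12 < a_16 < a_4 < a_11 < a_13 < a_14.
So a_3 < a_14; a_14 is the larger of the two.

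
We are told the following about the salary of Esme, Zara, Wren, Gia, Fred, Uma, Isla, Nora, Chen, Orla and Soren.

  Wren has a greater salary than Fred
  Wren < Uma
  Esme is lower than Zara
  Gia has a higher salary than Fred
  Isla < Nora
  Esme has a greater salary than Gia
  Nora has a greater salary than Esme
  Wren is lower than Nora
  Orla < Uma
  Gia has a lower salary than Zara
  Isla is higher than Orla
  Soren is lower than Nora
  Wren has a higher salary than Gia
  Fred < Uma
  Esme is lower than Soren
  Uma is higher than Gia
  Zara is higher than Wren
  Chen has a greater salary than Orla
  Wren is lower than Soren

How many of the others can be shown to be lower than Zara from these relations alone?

From Zara the given relations immediately reach Gia, Wren, Esme.
From those, Fred — 4 in total.
No other element is forced below Zara by the given relations, so the count is 4.

4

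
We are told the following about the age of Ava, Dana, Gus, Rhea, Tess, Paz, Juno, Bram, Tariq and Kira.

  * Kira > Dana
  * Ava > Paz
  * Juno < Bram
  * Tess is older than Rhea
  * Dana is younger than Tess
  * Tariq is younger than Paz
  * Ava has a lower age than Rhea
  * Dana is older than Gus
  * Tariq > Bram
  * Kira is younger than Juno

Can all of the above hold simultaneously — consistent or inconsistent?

consistent

The single ordering Gus < Dana < Kira < Juno < Bram < Tariq < Paz < Ava < Rhea < Tess satisfies every listed relation, so no contradiction arises.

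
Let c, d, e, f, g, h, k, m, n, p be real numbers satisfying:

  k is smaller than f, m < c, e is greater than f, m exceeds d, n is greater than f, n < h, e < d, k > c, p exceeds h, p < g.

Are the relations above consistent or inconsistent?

Chaining the given relations yields e < d < m < c < k < f, so e < f. But one relation states f < e. These cannot both hold.

inconsistent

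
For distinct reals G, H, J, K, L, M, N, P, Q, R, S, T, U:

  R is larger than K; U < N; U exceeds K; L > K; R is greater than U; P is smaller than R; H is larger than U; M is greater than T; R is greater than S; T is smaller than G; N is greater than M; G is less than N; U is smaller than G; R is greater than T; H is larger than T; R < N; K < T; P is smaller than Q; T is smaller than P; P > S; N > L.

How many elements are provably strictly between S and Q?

Chaining upward from S reaches: P, R, N.
Chaining downward from Q reaches: K, T, P.
Strictly between S and Q are those in both lists: P — 1 element.

1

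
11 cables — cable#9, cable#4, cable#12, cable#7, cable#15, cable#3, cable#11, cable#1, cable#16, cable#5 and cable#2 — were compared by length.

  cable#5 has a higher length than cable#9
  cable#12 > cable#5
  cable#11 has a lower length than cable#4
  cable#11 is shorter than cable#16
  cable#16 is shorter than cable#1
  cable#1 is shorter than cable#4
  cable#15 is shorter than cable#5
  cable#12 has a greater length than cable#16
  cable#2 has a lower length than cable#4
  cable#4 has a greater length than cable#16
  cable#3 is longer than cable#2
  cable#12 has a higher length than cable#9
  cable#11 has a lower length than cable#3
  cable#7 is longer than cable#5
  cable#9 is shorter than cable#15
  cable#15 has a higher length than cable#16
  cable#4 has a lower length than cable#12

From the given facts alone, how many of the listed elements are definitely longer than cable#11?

8

The elements the relations force above cable#11 are cable#16, cable#1, cable#15, cable#3, cable#5, cable#7, cable#4, cable#12 — no chain reaches any other.
That is 8.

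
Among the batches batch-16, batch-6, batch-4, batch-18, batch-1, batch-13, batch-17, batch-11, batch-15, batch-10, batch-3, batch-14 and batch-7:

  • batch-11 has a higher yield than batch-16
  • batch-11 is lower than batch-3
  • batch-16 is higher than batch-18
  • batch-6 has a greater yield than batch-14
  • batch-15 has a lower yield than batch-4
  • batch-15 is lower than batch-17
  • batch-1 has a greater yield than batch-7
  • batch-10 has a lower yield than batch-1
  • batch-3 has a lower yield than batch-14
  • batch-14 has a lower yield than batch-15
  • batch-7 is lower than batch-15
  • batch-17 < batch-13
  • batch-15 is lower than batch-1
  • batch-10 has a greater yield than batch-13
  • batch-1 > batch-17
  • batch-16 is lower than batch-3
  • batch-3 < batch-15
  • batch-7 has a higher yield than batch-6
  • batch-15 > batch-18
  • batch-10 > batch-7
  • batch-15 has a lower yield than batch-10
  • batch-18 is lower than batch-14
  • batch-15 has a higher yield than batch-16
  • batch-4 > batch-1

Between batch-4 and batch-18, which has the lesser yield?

batch-18 < batch-16 and batch-16 < batch-11 give batch-18 < batch-11.
Then batch-11 < batch-3 extends the chain to batch-3.
Then batch-3 < batch-14 extends the chain to batch-14.
Then batch-14 < batch-6 extends the chain to batch-6.
Then batch-6 < batch-7 extends the chain to batch-7.
Then batch-7 < batch-15 extends the chain to batch-15.
With batch-15 < batch-17: batch-18 < batch-16 < batch-11 < batch-3 < batch-14 < batch-6 < batch-7 < batch-15 < batch-17.
Then batch-17 < batch-13 extends the chain to batch-13.
With batch-13 < batch-10: batch-18 < batch-16 < batch-11 < batch-3 < batch-14 < batch-6 < batch-7 < batch-15 < batch-17 < batch-13 < batch-10.
With batch-10 < batch-1: batch-18 < batch-16 < batch-11 < batch-3 < batch-14 < batch-6 < batch-7 < batch-15 < batch-17 < batch-13 < batch-10 < batch-1.
Then batch-1 < batch-4 extends the chain to batch-4.
So batch-18 < batch-4; batch-18 is the lower of the two.

batch-18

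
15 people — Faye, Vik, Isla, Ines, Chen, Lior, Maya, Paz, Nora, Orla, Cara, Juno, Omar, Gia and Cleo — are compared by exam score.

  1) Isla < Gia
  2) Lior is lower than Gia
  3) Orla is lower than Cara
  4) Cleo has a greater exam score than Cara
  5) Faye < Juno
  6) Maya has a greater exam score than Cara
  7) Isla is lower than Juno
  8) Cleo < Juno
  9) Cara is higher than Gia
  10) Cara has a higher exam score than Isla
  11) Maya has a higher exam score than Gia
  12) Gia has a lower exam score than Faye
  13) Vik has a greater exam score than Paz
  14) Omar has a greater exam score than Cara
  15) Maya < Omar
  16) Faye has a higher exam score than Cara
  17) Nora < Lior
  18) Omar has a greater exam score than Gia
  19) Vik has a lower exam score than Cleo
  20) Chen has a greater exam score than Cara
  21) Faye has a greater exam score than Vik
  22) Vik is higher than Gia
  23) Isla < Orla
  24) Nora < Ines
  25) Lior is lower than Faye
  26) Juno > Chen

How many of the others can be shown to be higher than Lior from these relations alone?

9

Directly above Lior: Gia, Faye.
One step further: Vik, Cara, Maya, Omar, Juno (7 so far).
One step further: Cleo, Chen (9 so far).
Nothing else is reachable above Lior; 9 in all.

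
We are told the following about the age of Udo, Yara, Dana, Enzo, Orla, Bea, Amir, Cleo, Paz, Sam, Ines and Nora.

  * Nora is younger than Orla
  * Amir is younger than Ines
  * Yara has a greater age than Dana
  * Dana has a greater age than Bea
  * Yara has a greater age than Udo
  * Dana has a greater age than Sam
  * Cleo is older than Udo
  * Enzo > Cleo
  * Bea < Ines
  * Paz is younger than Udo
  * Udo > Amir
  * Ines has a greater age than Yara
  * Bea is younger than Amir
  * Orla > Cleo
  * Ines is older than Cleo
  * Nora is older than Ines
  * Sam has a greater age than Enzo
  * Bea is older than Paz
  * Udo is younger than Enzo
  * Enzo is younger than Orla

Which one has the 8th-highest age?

Chaining the given pairs: Paz < Bea < Amir < Udo < Cleo < Enzo < Sam < Dana < Yara < Ines < Nora < Orla.
Counting 8 from the largest end gives Cleo.

Cleo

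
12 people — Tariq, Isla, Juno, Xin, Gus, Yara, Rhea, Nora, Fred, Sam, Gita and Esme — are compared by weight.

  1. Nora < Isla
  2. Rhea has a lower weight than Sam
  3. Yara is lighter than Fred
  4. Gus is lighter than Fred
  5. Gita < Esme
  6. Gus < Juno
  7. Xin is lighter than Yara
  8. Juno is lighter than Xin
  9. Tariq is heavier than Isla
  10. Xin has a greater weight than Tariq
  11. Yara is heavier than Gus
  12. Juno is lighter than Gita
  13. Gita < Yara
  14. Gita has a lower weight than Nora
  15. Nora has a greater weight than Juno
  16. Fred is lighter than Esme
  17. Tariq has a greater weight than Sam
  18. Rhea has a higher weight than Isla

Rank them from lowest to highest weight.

Gus < Juno < Gita < Nora < Isla < Rhea < Sam < Tariq < Xin < Yara < Fred < Esme

Nothing is placed below Gus, so it is least; from there Gus < Juno; Juno < Gita; Gita < Nora; Nora < Isla; Isla < Rhea; Rhea < Sam; Sam < Tariq; Tariq < Xin; Xin < Yara; Yara < Fred; Fred < Esme, each given directly.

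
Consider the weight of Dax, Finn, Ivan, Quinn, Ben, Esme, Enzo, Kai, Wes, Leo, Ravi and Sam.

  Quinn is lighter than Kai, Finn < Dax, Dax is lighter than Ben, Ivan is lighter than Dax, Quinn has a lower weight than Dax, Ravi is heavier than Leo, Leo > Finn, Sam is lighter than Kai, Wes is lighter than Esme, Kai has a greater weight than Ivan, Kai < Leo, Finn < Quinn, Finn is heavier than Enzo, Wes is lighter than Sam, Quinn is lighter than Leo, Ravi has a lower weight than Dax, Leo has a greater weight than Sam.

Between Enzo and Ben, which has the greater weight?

Enzo < Finn and Finn < Quinn give Enzo < Quinn.
Then Quinn < Kai extends the chain to Kai.
Then Kai < Leo extends the chain to Leo.
With Leo < Ravi: Enzo < Finn < Quinn < Kai < Leo < Ravi.
Then Ravi < Dax extends the chain to Dax.
With Dax < Ben: Enzo < Finn < Quinn < Kai < Leo < Ravi < Dax < Ben.
So Enzo < Ben; Ben is the heavier of the two.

Ben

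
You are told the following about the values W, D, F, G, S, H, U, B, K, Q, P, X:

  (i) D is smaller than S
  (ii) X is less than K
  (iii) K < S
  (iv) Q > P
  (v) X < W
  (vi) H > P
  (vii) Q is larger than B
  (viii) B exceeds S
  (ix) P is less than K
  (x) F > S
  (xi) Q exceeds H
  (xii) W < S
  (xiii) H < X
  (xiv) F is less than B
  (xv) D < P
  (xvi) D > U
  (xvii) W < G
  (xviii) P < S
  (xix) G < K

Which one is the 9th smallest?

The consecutive relations fix a unique order: U < D < P < H < X < W < G < K < S < F < B < Q.
The 9th smallest is S.

S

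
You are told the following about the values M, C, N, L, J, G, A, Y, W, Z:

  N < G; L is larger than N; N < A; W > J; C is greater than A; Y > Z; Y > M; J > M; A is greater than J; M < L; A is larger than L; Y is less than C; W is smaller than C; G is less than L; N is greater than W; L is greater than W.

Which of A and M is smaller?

Following the relations from M: M < J < W < N < G < L < A.
So M < A; M is the smaller of the two.

M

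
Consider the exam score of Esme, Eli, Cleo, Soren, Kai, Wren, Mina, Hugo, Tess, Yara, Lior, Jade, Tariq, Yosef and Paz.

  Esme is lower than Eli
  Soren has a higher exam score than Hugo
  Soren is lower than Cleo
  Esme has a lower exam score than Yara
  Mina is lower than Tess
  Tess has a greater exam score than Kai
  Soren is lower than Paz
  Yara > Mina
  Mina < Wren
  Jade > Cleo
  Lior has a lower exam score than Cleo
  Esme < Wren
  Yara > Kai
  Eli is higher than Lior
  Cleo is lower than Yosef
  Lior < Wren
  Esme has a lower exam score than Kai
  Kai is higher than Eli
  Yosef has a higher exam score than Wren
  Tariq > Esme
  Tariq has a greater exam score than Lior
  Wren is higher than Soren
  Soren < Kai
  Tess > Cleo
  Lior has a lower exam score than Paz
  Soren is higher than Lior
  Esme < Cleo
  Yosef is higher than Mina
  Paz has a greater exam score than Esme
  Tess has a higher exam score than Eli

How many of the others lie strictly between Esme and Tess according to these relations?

3

The relations place Esme below Tess. An element lies strictly between them when it is forced above Esme and also forced below Tess.
Above Esme: {Cleo, Eli, Wren, Kai, Yara, Tariq, Paz, Jade, Yosef}. Below Tess: {Hugo, Lior, Mina, Soren, Cleo, Eli, Kai}.
Intersection: {Cleo, Eli, Kai} — 3.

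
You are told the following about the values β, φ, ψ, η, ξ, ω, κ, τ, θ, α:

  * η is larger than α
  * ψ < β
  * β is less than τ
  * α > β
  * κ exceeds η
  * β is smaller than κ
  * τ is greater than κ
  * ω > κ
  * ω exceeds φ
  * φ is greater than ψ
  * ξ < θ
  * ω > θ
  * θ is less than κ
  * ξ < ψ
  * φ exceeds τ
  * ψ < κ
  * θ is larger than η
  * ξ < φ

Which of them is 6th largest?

η

Piecing the relations together gives one ordering: ξ < ψ < β < α < η < θ < κ < τ < φ < ω.
The 6th largest is η.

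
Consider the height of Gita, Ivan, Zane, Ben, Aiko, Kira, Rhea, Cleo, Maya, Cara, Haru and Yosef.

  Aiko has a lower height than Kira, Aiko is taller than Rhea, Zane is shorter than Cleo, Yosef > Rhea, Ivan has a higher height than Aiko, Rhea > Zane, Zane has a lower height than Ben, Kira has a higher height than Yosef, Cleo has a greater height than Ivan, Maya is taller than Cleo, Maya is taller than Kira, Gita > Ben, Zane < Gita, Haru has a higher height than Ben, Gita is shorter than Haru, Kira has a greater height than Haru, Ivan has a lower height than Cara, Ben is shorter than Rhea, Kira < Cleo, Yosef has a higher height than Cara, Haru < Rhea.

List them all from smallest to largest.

Nothing is placed below Zane, so it is least; from there Zane < Ben; Ben < Gita; Gita < Haru; Haru < Rhea; Rhea < Aiko; Aiko < Ivan; Ivan < Cara; Cara < Yosef; Yosef < Kira; Kira < Cleo; Cleo < Maya, each given directly.

Zane < Ben < Gita < Haru < Rhea < Aiko < Ivan < Cara < Yosef < Kira < Cleo < Maya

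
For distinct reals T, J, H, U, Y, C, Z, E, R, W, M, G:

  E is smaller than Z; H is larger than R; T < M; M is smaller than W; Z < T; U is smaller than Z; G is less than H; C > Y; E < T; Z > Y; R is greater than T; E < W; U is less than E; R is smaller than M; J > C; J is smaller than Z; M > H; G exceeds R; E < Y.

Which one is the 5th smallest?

Piecing the relations together gives one ordering: U < E < Y < C < J < Z < T < R < G < H < M < W.
The 5th smallest is J.

J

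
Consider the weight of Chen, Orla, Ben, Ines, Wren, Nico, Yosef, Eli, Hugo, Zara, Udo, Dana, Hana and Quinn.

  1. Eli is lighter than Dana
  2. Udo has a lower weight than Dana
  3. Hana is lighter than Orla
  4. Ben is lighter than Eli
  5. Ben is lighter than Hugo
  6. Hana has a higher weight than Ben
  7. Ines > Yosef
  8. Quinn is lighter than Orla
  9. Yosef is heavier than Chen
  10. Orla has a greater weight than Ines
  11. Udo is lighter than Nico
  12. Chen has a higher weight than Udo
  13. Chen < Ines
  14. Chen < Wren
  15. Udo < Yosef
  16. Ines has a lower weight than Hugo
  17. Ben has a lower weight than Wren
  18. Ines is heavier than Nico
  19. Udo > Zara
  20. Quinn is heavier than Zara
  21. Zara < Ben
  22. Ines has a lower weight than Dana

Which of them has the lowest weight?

Zara

Udo is not least since Zara < Udo; Ben is not least since Zara < Ben; Chen is not least since Udo < Chen; Quinn is not least since Zara < Quinn; Yosef is not least since Udo < Yosef; Eli is not least since Ben < Eli; Wren is not least since Chen < Wren; Nico is not least since Udo < Nico; Ines is not least since Nico < Ines; Hana is not least since Ben < Hana; Hugo is not least since Ines < Hugo; Dana is not least since Eli < Dana; Orla is not least since Ines < Orla.
Only Zara has nothing below it, so Zara is the lowest weight.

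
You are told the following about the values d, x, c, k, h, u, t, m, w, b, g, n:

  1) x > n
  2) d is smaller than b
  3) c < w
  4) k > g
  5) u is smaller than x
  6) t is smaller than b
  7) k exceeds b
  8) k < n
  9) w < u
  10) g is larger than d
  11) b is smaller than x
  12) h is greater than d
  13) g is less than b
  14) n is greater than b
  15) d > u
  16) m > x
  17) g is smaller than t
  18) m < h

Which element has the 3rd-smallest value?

u

Chaining the given pairs: c < w < u < d < g < t < b < k < n < x < m < h.
Counting 3 from the smallest end gives u.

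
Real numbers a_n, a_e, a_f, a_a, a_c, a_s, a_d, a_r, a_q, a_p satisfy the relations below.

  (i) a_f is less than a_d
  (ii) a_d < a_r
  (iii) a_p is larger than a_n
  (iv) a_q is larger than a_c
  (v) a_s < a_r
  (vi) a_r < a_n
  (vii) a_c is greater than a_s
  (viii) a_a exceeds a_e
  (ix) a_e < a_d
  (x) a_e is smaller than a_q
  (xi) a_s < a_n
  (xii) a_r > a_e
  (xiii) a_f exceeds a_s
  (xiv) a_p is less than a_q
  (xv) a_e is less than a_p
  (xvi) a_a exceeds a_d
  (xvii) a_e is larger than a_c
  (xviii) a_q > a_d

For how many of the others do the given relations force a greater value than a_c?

From a_c the given relations immediately reach a_e, a_q.
From those, a_d, a_a, a_r, a_p — 6 in total.
From those, a_n — 7 in total.
No other element is forced above a_c by the given relations, so the count is 7.

7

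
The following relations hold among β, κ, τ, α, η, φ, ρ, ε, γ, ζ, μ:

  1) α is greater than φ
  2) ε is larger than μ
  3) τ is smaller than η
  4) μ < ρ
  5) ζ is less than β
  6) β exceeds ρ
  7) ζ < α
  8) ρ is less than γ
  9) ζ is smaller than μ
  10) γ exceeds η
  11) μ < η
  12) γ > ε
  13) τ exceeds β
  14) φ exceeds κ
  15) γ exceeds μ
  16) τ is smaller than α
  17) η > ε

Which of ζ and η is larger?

ζ < μ and μ < ρ give ζ < ρ.
Then ρ < β extends the chain to β.
Then β < τ extends the chain to τ.
Then τ < η extends the chain to η.
So ζ < η; η is the larger of the two.

η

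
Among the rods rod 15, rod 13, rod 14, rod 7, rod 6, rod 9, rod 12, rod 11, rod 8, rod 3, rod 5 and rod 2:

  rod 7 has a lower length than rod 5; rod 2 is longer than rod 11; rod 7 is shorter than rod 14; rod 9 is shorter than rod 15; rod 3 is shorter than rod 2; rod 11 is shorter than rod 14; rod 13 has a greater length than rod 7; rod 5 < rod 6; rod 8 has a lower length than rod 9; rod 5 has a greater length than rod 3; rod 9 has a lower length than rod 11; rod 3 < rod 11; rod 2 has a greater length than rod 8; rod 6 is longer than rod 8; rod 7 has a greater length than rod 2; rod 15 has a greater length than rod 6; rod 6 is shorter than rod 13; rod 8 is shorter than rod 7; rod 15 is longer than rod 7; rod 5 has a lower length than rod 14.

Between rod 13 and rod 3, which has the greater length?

rod 13

rod 3 < rod 11 and rod 11 < rod 2 give rod 3 < rod 2.
Then rod 2 < rod 7 extends the chain to rod 7.
With rod 7 < rod 5: rod 3 < rod 11 < rod 2 < rod 7 < rod 5.
Then rod 5 < rod 6 extends the chain to rod 6.
With rod 6 < rod 13: rod 3 < rod 11 < rod 2 < rod 7 < rod 5 < rod 6 < rod 13.
So rod 3 < rod 13; rod 13 is the longer of the two.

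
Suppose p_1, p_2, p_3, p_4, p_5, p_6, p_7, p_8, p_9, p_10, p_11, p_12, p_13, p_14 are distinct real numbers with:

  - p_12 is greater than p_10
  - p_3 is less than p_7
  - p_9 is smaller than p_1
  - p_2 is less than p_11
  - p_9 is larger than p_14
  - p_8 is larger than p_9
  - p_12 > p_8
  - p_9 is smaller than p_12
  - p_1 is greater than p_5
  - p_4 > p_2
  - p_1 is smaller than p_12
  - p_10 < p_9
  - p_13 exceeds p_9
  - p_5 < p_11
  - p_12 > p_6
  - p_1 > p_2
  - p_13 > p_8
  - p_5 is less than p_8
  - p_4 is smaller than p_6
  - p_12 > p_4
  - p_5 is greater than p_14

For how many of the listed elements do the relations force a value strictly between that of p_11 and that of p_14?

Chaining upward from p_14 reaches: p_5, p_9, p_8, p_1, p_12, p_13.
Chaining downward from p_11 reaches: p_5, p_2.
Strictly between p_14 and p_11 are those in both lists: p_5 — 1 element.

1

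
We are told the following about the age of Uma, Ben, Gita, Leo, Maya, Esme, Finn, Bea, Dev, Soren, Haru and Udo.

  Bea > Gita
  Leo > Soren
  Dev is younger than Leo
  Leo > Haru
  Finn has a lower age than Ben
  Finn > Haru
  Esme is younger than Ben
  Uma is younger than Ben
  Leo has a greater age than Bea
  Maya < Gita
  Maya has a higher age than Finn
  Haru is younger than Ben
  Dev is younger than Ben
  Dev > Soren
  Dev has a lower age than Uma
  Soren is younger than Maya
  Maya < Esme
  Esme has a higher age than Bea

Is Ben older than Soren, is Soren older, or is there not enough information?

Ben

The relevant relations are Soren < Maya; Maya < Gita; Gita < Bea; Bea < Esme; Esme < Ben.
Together: Soren < Maya < Gita < Bea < Esme < Ben.
So Ben is older.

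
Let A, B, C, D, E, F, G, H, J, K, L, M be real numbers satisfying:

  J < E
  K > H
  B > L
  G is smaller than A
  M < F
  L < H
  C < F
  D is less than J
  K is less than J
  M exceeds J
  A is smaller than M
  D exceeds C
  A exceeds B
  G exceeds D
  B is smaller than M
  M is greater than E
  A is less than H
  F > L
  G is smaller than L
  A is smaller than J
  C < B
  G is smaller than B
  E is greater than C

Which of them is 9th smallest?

Piecing the relations together gives one ordering: C < D < G < L < B < A < H < K < J < E < M < F.
Counting 9 from the smallest end gives J.

J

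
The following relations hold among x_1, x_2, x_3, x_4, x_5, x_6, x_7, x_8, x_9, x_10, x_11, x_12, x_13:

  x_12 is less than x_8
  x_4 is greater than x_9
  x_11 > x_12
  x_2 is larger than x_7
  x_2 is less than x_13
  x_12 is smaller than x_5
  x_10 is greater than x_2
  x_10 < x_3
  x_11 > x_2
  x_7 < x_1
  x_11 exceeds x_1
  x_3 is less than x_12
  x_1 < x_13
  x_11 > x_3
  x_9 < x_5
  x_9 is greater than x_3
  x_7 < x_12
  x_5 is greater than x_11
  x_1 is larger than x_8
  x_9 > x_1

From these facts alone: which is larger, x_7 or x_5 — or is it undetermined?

Following the relations from x_7: x_7 < x_2 < x_10 < x_3 < x_12 < x_8 < x_1 < x_11 < x_5.
So x_5 is larger.

x_5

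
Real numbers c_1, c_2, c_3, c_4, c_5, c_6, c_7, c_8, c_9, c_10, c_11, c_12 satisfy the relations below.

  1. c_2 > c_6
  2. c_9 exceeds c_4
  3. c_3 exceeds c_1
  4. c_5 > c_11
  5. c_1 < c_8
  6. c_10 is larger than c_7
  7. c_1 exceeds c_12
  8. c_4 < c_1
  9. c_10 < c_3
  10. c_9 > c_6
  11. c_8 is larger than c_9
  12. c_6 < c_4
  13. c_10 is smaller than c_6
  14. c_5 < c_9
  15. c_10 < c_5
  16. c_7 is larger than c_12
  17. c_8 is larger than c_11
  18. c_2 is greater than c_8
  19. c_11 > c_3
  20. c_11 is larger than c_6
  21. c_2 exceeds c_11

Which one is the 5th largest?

Piecing the relations together gives one ordering: c_12 < c_7 < c_10 < c_6 < c_4 < c_1 < c_3 < c_11 < c_5 < c_9 < c_8 < c_2.
Counting 5 from the largest end gives c_11.

c_11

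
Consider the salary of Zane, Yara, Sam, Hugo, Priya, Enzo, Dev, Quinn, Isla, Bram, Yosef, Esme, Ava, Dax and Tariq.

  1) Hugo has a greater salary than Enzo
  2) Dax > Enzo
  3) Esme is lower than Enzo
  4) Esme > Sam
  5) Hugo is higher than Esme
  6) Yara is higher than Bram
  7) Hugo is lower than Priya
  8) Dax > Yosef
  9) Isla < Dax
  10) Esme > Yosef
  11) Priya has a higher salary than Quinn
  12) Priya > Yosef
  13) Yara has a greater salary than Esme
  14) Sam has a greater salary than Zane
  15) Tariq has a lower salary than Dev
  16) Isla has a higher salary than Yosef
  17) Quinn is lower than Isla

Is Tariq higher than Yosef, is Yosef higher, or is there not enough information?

Following every chain through Tariq: above Tariq we get Dev.
Yosef is not reached, and no chain runs the other way from Yosef to Tariq.
So the given relations leave the order of Tariq and Yosef undetermined.

undetermined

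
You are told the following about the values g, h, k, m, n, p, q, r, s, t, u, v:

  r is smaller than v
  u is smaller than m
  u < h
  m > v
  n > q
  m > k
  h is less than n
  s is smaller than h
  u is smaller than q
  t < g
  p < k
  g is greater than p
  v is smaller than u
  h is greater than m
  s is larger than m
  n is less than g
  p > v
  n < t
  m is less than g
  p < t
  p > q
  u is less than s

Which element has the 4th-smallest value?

q

Chaining the given pairs: r < v < u < q < p < k < m < s < h < n < t < g.
The 4th smallest is q.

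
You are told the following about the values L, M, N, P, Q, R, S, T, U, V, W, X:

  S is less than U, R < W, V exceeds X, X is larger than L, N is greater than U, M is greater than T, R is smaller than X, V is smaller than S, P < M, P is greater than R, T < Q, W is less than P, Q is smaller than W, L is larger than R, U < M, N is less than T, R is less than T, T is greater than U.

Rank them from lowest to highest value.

The consecutive links are each given: R < L; L < X; X < V; V < S; S < U; U < N; N < T; T < Q; Q < W; W < P; P < M.

R < L < X < V < S < U < N < T < Q < W < P < M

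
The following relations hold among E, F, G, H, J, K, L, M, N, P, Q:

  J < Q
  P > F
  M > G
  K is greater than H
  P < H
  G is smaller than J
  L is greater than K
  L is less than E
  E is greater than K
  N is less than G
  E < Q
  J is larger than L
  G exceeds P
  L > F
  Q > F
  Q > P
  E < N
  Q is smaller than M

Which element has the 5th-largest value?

The consecutive relations fix a unique order: F < P < H < K < L < E < N < G < J < Q < M.
The 5th largest is N.

N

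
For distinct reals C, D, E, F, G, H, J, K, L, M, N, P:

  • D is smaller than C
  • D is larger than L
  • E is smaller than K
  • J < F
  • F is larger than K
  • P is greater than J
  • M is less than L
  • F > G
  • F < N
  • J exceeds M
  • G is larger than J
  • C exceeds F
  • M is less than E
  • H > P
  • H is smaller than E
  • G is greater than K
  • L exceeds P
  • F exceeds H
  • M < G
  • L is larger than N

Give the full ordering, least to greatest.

M < J < P < H < E < K < G < F < N < L < D < C

The consecutive links are each given: M < J; J < P; P < H; H < E; E < K; K < G; G < F; F < N; N < L; L < D; D < C.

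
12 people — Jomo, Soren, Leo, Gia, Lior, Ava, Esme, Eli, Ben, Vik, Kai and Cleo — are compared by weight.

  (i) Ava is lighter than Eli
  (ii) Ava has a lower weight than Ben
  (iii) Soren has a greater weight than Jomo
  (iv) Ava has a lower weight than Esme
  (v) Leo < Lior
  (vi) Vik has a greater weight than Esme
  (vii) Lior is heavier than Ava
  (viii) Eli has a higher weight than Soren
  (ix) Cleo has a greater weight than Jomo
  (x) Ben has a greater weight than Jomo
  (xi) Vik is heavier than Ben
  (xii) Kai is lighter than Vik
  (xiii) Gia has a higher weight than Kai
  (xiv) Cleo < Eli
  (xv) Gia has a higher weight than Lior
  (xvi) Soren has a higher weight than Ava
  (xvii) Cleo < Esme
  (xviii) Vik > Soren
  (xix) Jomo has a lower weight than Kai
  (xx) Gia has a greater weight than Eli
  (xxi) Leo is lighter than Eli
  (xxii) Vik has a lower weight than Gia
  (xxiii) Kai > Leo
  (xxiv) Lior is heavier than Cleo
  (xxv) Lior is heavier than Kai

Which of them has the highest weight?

Chaining downward from Gia: directly below it, Kai, Vik, Lior, Eli; then Jomo, Leo, Ava, Soren, Cleo, Ben, Esme.
That covers every other element, and nothing is given above Gia, so Gia is the highest weight.

Gia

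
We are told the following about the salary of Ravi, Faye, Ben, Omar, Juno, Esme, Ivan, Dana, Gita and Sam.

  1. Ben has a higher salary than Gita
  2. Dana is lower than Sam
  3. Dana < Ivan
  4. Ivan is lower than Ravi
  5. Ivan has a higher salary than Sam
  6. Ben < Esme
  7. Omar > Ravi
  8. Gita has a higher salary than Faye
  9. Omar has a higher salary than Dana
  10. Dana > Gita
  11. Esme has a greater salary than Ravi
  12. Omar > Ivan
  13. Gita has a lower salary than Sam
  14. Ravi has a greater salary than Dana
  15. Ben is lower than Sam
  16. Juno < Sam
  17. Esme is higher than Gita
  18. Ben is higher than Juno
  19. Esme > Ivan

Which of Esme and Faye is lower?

Faye

Faye < Gita and Gita < Dana give Faye < Dana.
Then Dana < Sam extends the chain to Sam.
Then Sam < Ivan extends the chain to Ivan.
Then Ivan < Ravi extends the chain to Ravi.
With Ravi < Esme: Faye < Gita < Dana < Sam < Ivan < Ravi < Esme.
So Faye < Esme; Faye is the lower of the two.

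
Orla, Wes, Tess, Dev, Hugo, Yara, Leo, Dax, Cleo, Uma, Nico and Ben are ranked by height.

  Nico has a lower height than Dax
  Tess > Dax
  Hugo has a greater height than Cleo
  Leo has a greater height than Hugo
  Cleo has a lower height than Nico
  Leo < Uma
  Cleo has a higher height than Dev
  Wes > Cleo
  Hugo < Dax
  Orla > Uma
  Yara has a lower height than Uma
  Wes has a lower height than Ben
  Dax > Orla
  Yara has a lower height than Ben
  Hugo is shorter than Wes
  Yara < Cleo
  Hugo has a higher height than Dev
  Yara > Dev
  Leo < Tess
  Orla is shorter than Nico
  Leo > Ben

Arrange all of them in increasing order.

Nothing is placed below Dev, so it is least; from there Dev < Yara; Yara < Cleo; Cleo < Hugo; Hugo < Wes; Wes < Ben; Ben < Leo; Leo < Uma; Uma < Orla; Orla < Nico; Nico < Dax; Dax < Tess, each given directly.

Dev < Yara < Cleo < Hugo < Wes < Ben < Leo < Uma < Orla < Nico < Dax < Tess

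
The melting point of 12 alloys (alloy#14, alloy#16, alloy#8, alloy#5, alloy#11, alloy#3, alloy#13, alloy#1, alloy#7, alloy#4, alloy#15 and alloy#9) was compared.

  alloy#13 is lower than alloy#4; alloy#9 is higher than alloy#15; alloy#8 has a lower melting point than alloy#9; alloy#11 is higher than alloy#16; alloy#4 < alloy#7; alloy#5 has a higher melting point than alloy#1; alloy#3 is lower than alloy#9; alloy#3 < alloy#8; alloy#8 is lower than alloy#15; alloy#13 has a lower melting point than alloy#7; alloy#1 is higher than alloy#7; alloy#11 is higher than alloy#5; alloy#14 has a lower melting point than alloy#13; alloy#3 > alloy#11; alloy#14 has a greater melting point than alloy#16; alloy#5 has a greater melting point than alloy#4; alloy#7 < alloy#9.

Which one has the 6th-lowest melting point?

alloy#1

Chaining the given pairs: alloy#16 < alloy#14 < alloy#13 < alloy#4 < alloy#7 < alloy#1 < alloy#5 < alloy#11 < alloy#3 < alloy#8 < alloy#15 < alloy#9.
The 6th smallest is alloy#1.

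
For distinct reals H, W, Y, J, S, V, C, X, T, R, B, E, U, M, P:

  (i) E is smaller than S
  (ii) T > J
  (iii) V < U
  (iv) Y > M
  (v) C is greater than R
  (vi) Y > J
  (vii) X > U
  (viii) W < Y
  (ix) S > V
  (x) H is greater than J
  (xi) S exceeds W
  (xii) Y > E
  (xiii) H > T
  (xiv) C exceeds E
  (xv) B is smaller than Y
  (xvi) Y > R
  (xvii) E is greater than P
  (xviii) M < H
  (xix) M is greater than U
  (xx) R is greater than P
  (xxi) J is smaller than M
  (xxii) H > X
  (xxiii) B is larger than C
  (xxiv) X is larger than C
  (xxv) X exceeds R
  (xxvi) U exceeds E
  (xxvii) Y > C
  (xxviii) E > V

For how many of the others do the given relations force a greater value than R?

From R the given relations immediately reach C, X, Y.
From those, H, B — 5 in total.
No other element is forced above R by the given relations, so the count is 5.

5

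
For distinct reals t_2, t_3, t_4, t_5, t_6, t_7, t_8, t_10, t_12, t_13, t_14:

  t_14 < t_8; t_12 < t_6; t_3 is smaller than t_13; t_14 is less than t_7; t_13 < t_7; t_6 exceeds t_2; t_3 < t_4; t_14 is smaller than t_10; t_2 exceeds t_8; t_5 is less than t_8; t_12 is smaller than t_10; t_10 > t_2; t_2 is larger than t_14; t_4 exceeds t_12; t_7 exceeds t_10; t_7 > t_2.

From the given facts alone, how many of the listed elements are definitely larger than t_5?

5

The elements the relations force above t_5 are t_8, t_2, t_10, t_7, t_6 — no chain reaches any other.
That is 5.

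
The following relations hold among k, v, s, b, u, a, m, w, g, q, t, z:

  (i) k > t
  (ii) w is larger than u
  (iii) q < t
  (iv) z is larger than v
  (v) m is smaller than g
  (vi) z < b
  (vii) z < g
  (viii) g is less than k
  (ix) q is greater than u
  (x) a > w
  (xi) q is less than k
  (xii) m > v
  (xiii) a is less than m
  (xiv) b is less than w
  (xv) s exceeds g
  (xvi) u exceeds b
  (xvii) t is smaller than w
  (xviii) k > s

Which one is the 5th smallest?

Chaining the given pairs: v < z < b < u < q < t < w < a < m < g < s < k.
The 5th smallest is q.

q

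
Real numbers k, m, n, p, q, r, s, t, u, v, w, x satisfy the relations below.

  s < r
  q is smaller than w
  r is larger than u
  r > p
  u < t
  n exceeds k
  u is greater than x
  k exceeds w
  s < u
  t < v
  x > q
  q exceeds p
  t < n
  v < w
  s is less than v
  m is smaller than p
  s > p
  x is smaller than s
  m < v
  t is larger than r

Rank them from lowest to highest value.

m < p < q < x < s < u < r < t < v < w < k < n

Nothing is placed below m, so it is least; from there m < p; p < q; q < x; x < s; s < u; u < r; r < t; t < v; v < w; w < k; k < n, each given directly.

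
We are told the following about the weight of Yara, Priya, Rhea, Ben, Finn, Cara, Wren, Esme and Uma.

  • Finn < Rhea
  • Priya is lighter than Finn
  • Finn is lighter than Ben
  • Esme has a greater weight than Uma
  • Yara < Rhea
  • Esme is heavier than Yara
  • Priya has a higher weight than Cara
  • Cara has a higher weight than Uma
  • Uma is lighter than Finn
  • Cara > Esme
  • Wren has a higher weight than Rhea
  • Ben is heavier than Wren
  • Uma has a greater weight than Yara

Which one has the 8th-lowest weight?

Piecing the relations together gives one ordering: Yara < Uma < Esme < Cara < Priya < Finn < Rhea < Wren < Ben.
Counting 8 from the smallest end gives Wren.

Wren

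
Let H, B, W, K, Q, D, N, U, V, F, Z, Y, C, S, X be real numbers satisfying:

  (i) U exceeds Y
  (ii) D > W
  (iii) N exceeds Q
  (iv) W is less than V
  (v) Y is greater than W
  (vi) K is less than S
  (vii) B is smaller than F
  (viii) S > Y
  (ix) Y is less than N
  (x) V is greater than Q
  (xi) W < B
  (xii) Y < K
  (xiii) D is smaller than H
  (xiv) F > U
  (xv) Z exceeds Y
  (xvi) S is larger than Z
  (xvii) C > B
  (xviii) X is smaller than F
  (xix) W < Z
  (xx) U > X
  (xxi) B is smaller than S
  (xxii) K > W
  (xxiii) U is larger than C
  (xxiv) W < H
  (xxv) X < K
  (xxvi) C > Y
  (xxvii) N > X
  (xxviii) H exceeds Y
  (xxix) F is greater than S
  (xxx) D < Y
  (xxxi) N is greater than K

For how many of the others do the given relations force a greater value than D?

The elements the relations force above D are Y, Z, K, S, N, C, H, U, F — no chain reaches any other.
That is 9.

9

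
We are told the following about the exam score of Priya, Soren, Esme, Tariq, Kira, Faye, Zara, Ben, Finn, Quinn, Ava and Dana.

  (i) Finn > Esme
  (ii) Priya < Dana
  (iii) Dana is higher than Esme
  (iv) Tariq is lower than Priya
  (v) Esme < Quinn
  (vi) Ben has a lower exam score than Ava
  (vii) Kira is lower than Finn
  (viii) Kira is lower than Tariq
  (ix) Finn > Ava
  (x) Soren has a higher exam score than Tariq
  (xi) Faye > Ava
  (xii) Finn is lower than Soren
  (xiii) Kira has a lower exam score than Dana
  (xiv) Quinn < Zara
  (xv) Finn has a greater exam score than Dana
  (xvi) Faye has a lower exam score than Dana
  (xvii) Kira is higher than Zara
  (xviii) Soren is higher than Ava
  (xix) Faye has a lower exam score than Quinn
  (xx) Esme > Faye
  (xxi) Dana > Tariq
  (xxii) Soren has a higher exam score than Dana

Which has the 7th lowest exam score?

Kira

The consecutive relations fix a unique order: Ben < Ava < Faye < Esme < Quinn < Zara < Kira < Tariq < Priya < Dana < Finn < Soren.
Counting 7 from the smallest end gives Kira.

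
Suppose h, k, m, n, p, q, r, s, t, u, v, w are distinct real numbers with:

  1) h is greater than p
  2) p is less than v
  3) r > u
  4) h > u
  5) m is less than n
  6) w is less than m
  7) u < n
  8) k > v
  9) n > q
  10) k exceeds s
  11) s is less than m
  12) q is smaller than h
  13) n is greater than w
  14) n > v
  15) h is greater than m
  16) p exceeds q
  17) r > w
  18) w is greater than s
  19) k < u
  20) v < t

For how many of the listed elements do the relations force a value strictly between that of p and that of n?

Chaining upward from p reaches: v, t, k, u, h, r.
Chaining downward from n reaches: q, s, w, m, v, k, u.
Strictly between p and n are those in both lists: v, k, u — 3 elements.

3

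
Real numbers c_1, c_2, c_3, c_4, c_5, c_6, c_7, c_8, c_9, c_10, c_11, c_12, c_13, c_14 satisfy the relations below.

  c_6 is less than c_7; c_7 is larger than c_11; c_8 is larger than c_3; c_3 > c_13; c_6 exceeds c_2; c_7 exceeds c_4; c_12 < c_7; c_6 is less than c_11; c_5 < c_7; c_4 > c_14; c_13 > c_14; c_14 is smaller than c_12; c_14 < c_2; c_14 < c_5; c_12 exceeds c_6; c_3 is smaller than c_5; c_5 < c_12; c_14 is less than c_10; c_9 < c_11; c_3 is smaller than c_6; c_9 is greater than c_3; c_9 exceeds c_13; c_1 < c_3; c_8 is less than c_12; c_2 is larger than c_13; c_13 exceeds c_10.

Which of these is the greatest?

c_14 is not greatest since c_14 < c_10; c_1 is not greatest since c_1 < c_3; c_10 is not greatest since c_10 < c_13; c_13 is not greatest since c_13 < c_3; c_3 is not greatest since c_3 < c_6; c_2 is not greatest since c_2 < c_6; c_9 is not greatest since c_9 < c_11; c_4 is not greatest since c_4 < c_7; c_8 is not greatest since c_8 < c_12; c_6 is not greatest since c_6 < c_12; c_5 is not greatest since c_5 < c_12; c_12 is not greatest since c_12 < c_7; c_11 is not greatest since c_11 < c_7.
Only c_7 has nothing above it, so c_7 is the greatest.

c_7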